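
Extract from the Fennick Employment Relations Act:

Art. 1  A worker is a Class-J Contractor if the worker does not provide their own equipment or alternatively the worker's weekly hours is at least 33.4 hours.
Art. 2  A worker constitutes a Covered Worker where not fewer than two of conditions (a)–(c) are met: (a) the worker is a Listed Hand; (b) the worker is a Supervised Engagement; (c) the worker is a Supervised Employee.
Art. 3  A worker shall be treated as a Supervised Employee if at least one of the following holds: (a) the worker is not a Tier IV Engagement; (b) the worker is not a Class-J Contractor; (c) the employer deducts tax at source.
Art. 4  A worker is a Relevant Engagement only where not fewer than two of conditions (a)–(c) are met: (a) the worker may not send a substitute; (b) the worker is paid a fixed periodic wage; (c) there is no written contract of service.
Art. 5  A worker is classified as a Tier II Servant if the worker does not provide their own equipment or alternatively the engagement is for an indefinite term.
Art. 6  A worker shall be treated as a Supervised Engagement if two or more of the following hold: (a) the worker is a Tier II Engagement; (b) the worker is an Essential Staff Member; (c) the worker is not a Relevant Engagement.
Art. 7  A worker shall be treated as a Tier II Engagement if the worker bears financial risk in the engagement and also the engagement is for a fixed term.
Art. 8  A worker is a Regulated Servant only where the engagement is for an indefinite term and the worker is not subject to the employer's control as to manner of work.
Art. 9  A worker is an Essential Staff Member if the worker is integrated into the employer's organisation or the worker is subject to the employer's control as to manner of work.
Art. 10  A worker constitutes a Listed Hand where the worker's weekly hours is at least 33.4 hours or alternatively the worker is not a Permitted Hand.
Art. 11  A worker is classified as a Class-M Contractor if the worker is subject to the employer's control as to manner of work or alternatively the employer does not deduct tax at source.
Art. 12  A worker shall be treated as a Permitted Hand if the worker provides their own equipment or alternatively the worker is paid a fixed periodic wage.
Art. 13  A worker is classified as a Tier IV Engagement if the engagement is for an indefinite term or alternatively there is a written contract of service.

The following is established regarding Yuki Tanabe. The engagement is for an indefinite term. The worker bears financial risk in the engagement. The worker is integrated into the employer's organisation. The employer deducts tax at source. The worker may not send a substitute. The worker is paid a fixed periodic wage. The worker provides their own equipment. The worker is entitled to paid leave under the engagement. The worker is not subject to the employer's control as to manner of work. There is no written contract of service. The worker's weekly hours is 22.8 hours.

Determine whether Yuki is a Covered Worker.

article 12 — Permitted Hand: [the worker provides their own equipment? yes] OR [the worker is paid a fixed periodic wage? yes] → satisfied.
article 10 — Listed Hand: [worker's weekly hours: 22.8 hours ≥ 33.4 hours? no] OR [not a Permitted Hand (article 12)? no] → not satisfied.
article 7 — Tier II Engagement: [the worker bears financial risk in the engagement? yes] AND [the engagement is for a fixed term? no] → not satisfied.
article 9 — Essential Staff Member: [the worker is integrated into the employer's organisation? yes] OR [the worker is subject to the employer's control as to manner of work? no] → satisfied.
article 4 — Relevant Engagement: the worker may not send a substitute? yes; the worker is paid a fixed periodic wage? yes; there is no written contract of service? yes — 3 of 3 hold (need ≥2) → satisfied.
article 6 — Supervised Engagement: Tier II Engagement (article 7)? no; Essential Staff Member (article 9)? yes; not a Relevant Engagement (article 4)? no — 1 of 3 hold (need ≥2) → not satisfied.
article 13 — Tier IV Engagement: [the engagement is for an indefinite term? yes] OR [there is a written contract of service? no] → satisfied.
article 1 — Class-J Contractor: [the worker does not provide their own equipment? no] OR [worker's weekly hours: 22.8 hours ≥ 33.4 hours? no] → not satisfied.
article 3 — Supervised Employee: [not a Tier IV Engagement (article 13)? no] OR [not a Class-J Contractor (article 1)? yes] OR [the employer deducts tax at source? yes] → satisfied.
article 2 — Covered Worker: Listed Hand (article 10)? no; Supervised Engagement (article 6)? no; Supervised Employee (article 3)? yes — 1 of 3 hold (need ≥2) → not satisfied.

No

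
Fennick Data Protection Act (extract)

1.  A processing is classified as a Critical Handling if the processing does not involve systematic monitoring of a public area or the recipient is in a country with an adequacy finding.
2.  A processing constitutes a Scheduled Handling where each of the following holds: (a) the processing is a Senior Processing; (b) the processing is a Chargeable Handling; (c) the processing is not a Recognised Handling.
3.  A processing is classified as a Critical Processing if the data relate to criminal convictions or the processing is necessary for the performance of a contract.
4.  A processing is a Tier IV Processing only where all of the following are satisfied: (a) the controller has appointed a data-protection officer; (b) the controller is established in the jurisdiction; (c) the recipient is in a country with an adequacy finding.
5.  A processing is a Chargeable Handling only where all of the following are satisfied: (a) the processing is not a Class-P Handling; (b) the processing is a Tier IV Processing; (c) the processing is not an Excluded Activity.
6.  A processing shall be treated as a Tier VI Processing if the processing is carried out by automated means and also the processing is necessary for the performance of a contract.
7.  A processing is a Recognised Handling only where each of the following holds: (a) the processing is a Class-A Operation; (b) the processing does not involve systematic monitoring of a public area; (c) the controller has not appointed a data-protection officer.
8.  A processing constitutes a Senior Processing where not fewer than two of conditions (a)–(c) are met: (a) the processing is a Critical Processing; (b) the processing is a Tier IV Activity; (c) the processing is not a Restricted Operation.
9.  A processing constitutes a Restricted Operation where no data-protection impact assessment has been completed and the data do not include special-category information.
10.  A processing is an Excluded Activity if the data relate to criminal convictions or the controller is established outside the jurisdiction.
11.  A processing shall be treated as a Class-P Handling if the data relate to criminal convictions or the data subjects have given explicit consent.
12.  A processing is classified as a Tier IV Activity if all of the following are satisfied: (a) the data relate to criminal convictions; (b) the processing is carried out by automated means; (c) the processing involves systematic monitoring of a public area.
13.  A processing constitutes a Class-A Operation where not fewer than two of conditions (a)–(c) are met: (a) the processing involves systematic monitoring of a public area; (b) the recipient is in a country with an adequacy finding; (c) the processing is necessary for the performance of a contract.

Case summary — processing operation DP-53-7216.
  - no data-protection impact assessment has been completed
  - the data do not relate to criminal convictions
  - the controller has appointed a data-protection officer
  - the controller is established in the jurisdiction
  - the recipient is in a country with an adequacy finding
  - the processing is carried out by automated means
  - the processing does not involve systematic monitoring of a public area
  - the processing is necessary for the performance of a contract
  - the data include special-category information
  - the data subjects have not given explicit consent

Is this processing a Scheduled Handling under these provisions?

paragraph 3 — Critical Processing: [the data relate to criminal convictions? no] OR [the processing is necessary for the performance of a contract? yes] → satisfied.
paragraph 12 — Tier IV Activity: [the data relate to criminal convictions? no] AND [the processing is carried out by automated means? yes] AND [the processing involves systematic monitoring of a public area? no] → not satisfied.
paragraph 9 — Restricted Operation: [no data-protection impact assessment has been completed? yes] AND [the data do not include special-category information? no] → not satisfied.
paragraph 8 — Senior Processing: Critical Processing (paragraph 3)? yes; Tier IV Activity (paragraph 12)? no; not a Restricted Operation (paragraph 9)? yes — 2 of 3 hold (need ≥2) → satisfied.
paragraph 11 — Class-P Handling: [the data relate to criminal convictions? no] OR [the data subjects have given explicit consent? no] → not satisfied.
paragraph 4 — Tier IV Processing: [the controller has appointed a data-protection officer? yes] AND [the controller is established in the jurisdiction? yes] AND [the recipient is in a country with an adequacy finding? yes] → satisfied.
paragraph 10 — Excluded Activity: [the data relate to criminal convictions? no] OR [the controller is established outside the jurisdiction? no] → not satisfied.
paragraph 5 — Chargeable Handling: [not a Class-P Handling (paragraph 11)? yes] AND [Tier IV Processing (paragraph 4)? yes] AND [not an Excluded Activity (paragraph 10)? yes] → satisfied.
paragraph 13 — Class-A Operation: the processing involves systematic monitoring of a public area? no; the recipient is in a country with an adequacy finding? yes; the processing is necessary for the performance of a contract? yes — 2 of 3 hold (need ≥2) → satisfied.
paragraph 7 — Recognised Handling: [Class-A Operation (paragraph 13)? yes] AND [the processing does not involve systematic monitoring of a public area? yes] AND [the controller has not appointed a data-protection officer? no] → not satisfied.
paragraph 2 — Scheduled Handling: [Senior Processing (paragraph 8)? yes] AND [Chargeable Handling (paragraph 5)? yes] AND [not a Recognised Handling (paragraph 7)? yes] → satisfied.

Yes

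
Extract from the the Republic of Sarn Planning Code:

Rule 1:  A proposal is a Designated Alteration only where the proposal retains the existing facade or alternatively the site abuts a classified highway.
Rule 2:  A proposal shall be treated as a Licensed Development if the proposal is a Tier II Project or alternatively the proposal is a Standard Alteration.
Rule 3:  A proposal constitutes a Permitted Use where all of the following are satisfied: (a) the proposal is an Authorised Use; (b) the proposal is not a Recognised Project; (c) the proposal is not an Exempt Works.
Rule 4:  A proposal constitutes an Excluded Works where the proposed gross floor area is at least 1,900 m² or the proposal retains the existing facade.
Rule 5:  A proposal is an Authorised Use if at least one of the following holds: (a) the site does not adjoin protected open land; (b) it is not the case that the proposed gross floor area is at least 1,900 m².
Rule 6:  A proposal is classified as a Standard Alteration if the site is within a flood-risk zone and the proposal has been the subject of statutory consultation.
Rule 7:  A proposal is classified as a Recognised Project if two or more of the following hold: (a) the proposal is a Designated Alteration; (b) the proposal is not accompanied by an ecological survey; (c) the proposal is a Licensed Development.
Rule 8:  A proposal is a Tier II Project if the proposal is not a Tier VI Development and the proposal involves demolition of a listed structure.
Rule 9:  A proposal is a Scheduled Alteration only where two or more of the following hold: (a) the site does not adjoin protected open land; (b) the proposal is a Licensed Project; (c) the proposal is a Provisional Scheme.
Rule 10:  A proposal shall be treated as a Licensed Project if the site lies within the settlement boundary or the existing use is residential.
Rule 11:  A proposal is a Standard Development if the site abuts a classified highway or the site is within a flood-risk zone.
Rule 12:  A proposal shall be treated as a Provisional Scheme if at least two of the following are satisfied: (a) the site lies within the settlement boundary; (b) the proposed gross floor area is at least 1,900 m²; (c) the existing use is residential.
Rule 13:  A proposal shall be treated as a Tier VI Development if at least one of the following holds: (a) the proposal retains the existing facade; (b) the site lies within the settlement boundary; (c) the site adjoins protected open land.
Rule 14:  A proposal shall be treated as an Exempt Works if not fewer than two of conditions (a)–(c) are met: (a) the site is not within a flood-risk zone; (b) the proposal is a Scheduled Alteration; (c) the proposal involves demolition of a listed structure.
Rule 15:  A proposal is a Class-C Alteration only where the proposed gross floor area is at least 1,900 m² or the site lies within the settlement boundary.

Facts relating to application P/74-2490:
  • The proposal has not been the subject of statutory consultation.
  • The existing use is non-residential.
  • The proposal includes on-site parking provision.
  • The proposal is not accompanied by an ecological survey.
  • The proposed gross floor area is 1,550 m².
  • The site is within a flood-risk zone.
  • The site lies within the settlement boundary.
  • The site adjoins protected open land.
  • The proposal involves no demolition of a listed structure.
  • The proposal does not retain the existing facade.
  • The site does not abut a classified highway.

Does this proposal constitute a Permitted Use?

Yes

Under rule 5: the site does not adjoin protected open land? no; or proposed gross floor area: 1,550 m² ≥ 1,900 m²? no, so negated condition yes. So the proposal is an Authorised Use.
Under rule 1: the proposal retains the existing facade? no; or the site abuts a classified highway? no. So the proposal is not a Designated Alteration.
Under rule 13: the proposal retains the existing facade? no; or the site lies within the settlement boundary? yes; or the site adjoins protected open land? yes. So the proposal is a Tier VI Development.
Under rule 8: not a Tier VI Development (rule 13)? no; and the proposal involves demolition of a listed structure? no. So the proposal is not a Tier II Project.
Under rule 6: the site is within a flood-risk zone? yes; and the proposal has been the subject of statutory consultation? no. So the proposal is not a Standard Alteration.
Under rule 2: Tier II Project (rule 8)? no; or Standard Alteration (rule 6)? no. So the proposal is not a Licensed Development.
Under rule 7: Designated Alteration (rule 1)? no; the proposal is not accompanied by an ecological survey? yes; Licensed Development (rule 2)? no — 1 of 3 hold (need ≥2) → not satisfied.
Under rule 10: the site lies within the settlement boundary? yes; or the existing use is residential? no. So the proposal is a Licensed Project.
Under rule 12: the site lies within the settlement boundary? yes; proposed gross floor area: 1,550 m² ≥ 1,900 m²? no; the existing use is residential? no — 1 of 3 hold (need ≥2) → not satisfied.
Under rule 9: the site does not adjoin protected open land? no; Licensed Project (rule 10)? yes; Provisional Scheme (rule 12)? no — 1 of 3 hold (need ≥2) → not satisfied.
Under rule 14: the site is not within a flood-risk zone? no; Scheduled Alteration (rule 9)? no; the proposal involves demolition of a listed structure? no — 0 of 3 hold (need ≥2) → not satisfied.
Under rule 3: Authorised Use (rule 5)? yes; and not a Recognised Project (rule 7)? yes; and not an Exempt Works (rule 14)? yes. So the proposal is a Permitted Use.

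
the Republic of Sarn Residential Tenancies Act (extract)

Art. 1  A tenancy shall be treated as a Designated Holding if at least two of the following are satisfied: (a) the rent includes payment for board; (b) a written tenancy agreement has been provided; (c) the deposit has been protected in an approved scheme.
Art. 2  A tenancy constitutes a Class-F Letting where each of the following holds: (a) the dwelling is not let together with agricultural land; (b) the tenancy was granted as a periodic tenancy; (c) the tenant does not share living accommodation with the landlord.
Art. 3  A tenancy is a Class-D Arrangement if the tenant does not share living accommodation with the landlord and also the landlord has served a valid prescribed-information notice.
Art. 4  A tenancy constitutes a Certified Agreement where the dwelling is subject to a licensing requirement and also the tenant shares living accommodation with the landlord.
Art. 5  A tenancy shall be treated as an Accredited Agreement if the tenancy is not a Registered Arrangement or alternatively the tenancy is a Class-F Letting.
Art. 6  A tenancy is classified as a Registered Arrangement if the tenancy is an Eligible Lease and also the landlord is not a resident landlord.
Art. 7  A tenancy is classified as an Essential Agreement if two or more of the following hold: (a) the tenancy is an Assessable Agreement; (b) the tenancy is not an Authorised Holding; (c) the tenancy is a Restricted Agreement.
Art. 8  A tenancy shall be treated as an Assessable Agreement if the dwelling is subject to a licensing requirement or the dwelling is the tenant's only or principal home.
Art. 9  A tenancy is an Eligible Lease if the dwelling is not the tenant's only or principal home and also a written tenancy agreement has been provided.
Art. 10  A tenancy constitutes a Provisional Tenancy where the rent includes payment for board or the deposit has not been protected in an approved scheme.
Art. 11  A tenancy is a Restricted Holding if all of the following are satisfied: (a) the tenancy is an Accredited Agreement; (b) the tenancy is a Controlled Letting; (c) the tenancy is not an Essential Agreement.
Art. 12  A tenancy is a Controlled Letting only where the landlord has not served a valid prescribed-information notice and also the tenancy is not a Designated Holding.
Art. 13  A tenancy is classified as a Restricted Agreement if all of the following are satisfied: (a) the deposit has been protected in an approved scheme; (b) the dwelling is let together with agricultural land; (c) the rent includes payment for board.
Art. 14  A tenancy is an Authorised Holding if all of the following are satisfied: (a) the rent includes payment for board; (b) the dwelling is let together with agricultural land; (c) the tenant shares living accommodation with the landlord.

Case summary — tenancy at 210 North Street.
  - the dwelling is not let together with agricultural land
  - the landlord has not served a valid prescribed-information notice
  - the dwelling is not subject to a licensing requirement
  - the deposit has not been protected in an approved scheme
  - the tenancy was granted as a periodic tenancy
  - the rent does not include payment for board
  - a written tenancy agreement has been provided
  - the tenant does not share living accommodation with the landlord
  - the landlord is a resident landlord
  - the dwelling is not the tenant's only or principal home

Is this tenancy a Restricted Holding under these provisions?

Yes

Under article 9: the dwelling is not the tenant's only or principal home? yes; and a written tenancy agreement has been provided? yes. So the tenancy is an Eligible Lease.
Under article 6: Eligible Lease (article 9)? yes; and the landlord is not a resident landlord? no. So the tenancy is not a Registered Arrangement.
Under article 2: the dwelling is not let together with agricultural land? yes; and the tenancy was granted as a periodic tenancy? yes; and the tenant does not share living accommodation with the landlord? yes. So the tenancy is a Class-F Letting.
Under article 5: not a Registered Arrangement (article 6)? yes; or Class-F Letting (article 2)? yes. So the tenancy is an Accredited Agreement.
Under article 1: the rent includes payment for board? no; a written tenancy agreement has been provided? yes; the deposit has been protected in an approved scheme? no — 1 of 3 hold (need ≥2) → not satisfied.
Under article 12: the landlord has not served a valid prescribed-information notice? yes; and not a Designated Holding (article 1)? yes. So the tenancy is a Controlled Letting.
Under article 8: the dwelling is subject to a licensing requirement? no; or the dwelling is the tenant's only or principal home? no. So the tenancy is not an Assessable Agreement.
Under article 14: the rent includes payment for board? no; and the dwelling is let together with agricultural land? no; and the tenant shares living accommodation with the landlord? no. So the tenancy is not an Authorised Holding.
Under article 13: the deposit has been protected in an approved scheme? no; and the dwelling is let together with agricultural land? no; and the rent includes payment for board? no. So the tenancy is not a Restricted Agreement.
Under article 7: Assessable Agreement (article 8)? no; not an Authorised Holding (article 14)? yes; Restricted Agreement (article 13)? no — 1 of 3 hold (need ≥2) → not satisfied.
Under article 11: Accredited Agreement (article 5)? yes; and Controlled Letting (article 12)? yes; and not an Essential Agreement (article 7)? yes. So the tenancy is a Restricted Holding.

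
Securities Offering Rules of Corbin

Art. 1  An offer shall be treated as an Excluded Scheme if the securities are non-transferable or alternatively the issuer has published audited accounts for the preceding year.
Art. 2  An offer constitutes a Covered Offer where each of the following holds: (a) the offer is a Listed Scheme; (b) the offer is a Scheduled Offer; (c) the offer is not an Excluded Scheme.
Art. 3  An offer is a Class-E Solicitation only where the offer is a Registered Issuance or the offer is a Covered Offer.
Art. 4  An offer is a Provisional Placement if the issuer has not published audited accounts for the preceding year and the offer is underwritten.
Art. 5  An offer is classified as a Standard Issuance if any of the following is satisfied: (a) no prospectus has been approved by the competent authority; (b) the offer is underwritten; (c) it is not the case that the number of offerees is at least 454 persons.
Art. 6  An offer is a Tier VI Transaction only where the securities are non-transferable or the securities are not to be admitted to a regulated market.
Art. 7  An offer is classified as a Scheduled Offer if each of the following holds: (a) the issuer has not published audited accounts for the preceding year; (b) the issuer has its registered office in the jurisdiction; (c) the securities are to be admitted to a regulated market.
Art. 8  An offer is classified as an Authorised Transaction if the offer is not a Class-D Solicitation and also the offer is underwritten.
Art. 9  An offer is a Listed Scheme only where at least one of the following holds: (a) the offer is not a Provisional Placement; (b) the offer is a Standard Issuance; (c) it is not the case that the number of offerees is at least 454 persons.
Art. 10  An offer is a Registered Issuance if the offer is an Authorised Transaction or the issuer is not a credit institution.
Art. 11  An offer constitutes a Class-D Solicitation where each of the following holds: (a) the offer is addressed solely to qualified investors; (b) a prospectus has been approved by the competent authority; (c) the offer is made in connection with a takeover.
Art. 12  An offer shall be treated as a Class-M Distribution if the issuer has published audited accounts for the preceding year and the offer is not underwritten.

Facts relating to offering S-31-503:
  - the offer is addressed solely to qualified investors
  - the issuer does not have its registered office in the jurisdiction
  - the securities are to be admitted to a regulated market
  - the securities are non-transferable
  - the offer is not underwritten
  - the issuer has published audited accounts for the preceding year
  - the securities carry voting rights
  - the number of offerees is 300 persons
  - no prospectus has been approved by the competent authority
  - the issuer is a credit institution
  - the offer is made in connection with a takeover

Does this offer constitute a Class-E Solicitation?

article 11 — Class-D Solicitation: [the offer is addressed solely to qualified investors? yes] AND [a prospectus has been approved by the competent authority? no] AND [the offer is made in connection with a takeover? yes] → not satisfied.
article 8 — Authorised Transaction: [not a Class-D Solicitation (article 11)? yes] AND [the offer is underwritten? no] → not satisfied.
article 10 — Registered Issuance: [Authorised Transaction (article 8)? no] OR [the issuer is not a credit institution? no] → not satisfied.
article 4 — Provisional Placement: [the issuer has not published audited accounts for the preceding year? no] AND [the offer is underwritten? no] → not satisfied.
article 5 — Standard Issuance: [no prospectus has been approved by the competent authority? yes] OR [the offer is underwritten? no] OR [number of offerees: 300 persons ≥ 454 persons? no, so negated condition yes] → satisfied.
article 9 — Listed Scheme: [not a Provisional Placement (article 4)? yes] OR [Standard Issuance (article 5)? yes] OR [number of offerees: 300 persons ≥ 454 persons? no, so negated condition yes] → satisfied.
article 7 — Scheduled Offer: [the issuer has not published audited accounts for the preceding year? no] AND [the issuer has its registered office in the jurisdiction? no] AND [the securities are to be admitted to a regulated market? yes] → not satisfied.
article 1 — Excluded Scheme: [the securities are non-transferable? yes] OR [the issuer has published audited accounts for the preceding year? yes] → satisfied.
article 2 — Covered Offer: [Listed Scheme (article 9)? yes] AND [Scheduled Offer (article 7)? no] AND [not an Excluded Scheme (article 1)? no] → not satisfied.
article 3 — Class-E Solicitation: [Registered Issuance (article 10)? no] OR [Covered Offer (article 2)? no] → not satisfied.

No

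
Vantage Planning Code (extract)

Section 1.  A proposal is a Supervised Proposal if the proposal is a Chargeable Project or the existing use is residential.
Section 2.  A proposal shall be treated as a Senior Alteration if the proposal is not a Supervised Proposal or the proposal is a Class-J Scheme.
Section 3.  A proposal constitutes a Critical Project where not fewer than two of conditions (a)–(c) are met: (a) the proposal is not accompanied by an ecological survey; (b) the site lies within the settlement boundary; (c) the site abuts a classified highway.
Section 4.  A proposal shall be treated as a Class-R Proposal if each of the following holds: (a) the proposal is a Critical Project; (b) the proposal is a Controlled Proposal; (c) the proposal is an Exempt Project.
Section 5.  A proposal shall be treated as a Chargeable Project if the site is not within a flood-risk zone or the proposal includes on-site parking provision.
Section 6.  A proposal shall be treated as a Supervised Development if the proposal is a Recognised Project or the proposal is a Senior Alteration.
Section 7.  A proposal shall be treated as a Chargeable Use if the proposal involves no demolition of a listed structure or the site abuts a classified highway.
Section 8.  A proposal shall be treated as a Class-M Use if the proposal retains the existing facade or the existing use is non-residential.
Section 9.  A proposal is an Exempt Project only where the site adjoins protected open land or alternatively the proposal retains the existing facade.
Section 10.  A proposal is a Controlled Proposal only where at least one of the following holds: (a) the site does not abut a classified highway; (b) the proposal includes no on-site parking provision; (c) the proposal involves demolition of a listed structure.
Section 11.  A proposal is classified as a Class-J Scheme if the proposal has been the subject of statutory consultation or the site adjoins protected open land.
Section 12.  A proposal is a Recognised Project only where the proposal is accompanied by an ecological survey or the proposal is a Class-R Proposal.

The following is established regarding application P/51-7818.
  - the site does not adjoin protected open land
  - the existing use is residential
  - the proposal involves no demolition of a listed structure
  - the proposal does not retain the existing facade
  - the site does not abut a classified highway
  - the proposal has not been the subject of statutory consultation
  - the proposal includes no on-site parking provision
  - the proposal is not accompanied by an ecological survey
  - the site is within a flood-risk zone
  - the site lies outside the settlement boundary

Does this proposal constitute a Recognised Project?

section 3 — Critical Project: the proposal is not accompanied by an ecological survey? yes; the site lies within the settlement boundary? no; the site abuts a classified highway? no — 1 of 3 hold (need ≥2) → not satisfied.
section 10 — Controlled Proposal: [the site does not abut a classified highway? yes] OR [the proposal includes no on-site parking provision? yes] OR [the proposal involves demolition of a listed structure? no] → satisfied.
section 9 — Exempt Project: [the site adjoins protected open land? no] OR [the proposal retains the existing facade? no] → not satisfied.
section 4 — Class-R Proposal: [Critical Project (section 3)? no] AND [Controlled Proposal (section 10)? yes] AND [Exempt Project (section 9)? no] → not satisfied.
section 12 — Recognised Project: [the proposal is accompanied by an ecological survey? no] OR [Class-R Proposal (section 4)? no] → not satisfied.

No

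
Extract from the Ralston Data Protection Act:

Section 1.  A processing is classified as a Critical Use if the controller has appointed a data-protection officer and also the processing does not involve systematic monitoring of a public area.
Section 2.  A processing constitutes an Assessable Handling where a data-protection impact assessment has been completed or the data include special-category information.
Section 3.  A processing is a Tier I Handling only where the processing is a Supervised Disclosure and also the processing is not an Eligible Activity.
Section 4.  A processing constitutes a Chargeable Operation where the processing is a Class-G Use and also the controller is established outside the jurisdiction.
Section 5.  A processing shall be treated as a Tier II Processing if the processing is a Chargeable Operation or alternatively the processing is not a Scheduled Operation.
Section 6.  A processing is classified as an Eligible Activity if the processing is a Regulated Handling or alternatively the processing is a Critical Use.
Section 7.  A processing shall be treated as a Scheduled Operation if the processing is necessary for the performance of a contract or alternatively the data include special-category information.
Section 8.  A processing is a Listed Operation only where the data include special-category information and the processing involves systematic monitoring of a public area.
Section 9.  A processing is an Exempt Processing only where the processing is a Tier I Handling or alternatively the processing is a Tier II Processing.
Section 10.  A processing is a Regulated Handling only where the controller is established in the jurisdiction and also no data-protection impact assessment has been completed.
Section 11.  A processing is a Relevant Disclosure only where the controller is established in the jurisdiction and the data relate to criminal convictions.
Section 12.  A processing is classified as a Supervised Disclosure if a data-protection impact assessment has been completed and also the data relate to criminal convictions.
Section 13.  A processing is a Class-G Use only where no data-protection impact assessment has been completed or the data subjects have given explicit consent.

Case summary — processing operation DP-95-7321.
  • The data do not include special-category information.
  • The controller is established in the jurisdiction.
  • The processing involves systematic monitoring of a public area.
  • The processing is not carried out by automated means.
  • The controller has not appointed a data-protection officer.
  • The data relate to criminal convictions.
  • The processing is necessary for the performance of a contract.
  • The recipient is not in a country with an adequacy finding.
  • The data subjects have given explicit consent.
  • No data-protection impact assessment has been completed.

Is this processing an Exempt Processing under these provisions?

section 12 — Supervised Disclosure: [a data-protection impact assessment has been completed? no] AND [the data relate to criminal convictions? yes] → not satisfied.
section 10 — Regulated Handling: [the controller is established in the jurisdiction? yes] AND [no data-protection impact assessment has been completed? yes] → satisfied.
section 1 — Critical Use: [the controller has appointed a data-protection officer? no] AND [the processing does not involve systematic monitoring of a public area? no] → not satisfied.
section 6 — Eligible Activity: [Regulated Handling (section 10)? yes] OR [Critical Use (section 1)? no] → satisfied.
section 3 — Tier I Handling: [Supervised Disclosure (section 12)? no] AND [not an Eligible Activity (section 6)? no] → not satisfied.
section 13 — Class-G Use: [no data-protection impact assessment has been completed? yes] OR [the data subjects have given explicit consent? yes] → satisfied.
section 4 — Chargeable Operation: [Class-G Use (section 13)? yes] AND [the controller is established outside the jurisdiction? no] → not satisfied.
section 7 — Scheduled Operation: [the processing is necessary for the performance of a contract? yes] OR [the data include special-category information? no] → satisfied.
section 5 — Tier II Processing: [Chargeable Operation (section 4)? no] OR [not a Scheduled Operation (section 7)? no] → not satisfied.
section 9 — Exempt Processing: [Tier I Handling (section 3)? no] OR [Tier II Processing (section 5)? no] → not satisfied.

No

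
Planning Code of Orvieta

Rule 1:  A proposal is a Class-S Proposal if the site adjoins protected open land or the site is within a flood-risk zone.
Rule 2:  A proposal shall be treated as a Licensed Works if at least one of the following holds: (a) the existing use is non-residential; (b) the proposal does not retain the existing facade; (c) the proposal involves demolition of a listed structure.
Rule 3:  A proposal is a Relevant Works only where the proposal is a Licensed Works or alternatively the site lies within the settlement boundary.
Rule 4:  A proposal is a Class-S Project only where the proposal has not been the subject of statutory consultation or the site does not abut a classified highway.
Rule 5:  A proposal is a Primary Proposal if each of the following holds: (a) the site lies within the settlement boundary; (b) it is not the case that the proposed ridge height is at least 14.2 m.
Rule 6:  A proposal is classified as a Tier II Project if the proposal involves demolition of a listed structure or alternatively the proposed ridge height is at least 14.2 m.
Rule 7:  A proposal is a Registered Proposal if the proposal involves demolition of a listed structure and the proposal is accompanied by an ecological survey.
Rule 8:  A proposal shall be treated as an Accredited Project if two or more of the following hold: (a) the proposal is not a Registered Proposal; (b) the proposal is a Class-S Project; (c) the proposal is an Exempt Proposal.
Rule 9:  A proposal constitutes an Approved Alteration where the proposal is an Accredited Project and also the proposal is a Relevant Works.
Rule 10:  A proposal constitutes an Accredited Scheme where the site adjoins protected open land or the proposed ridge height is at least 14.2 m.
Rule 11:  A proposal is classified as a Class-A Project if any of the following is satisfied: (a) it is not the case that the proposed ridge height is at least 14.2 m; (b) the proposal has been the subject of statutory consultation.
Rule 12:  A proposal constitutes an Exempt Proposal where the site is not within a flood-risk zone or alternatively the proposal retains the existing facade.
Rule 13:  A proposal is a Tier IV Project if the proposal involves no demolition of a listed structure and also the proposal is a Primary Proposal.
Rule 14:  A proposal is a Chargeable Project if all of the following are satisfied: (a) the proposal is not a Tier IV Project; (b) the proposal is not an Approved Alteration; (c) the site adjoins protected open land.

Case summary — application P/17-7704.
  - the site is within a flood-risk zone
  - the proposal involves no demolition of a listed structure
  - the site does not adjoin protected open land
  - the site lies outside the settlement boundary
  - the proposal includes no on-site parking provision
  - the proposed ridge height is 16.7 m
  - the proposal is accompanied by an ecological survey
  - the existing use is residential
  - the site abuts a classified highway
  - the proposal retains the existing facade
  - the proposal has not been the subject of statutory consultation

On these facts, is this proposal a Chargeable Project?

No

rule 5 — Primary Proposal: [the site lies within the settlement boundary? no] AND [proposed ridge height: 16.7 m ≥ 14.2 m? yes, so negated condition no] → not satisfied.
rule 13 — Tier IV Project: [the proposal involves no demolition of a listed structure? yes] AND [Primary Proposal (rule 5)? no] → not satisfied.
rule 7 — Registered Proposal: [the proposal involves demolition of a listed structure? no] AND [the proposal is accompanied by an ecological survey? yes] → not satisfied.
rule 4 — Class-S Project: [the proposal has not been the subject of statutory consultation? yes] OR [the site does not abut a classified highway? no] → satisfied.
rule 12 — Exempt Proposal: [the site is not within a flood-risk zone? no] OR [the proposal retains the existing facade? yes] → satisfied.
rule 8 — Accredited Project: not a Registered Proposal (rule 7)? yes; Class-S Project (rule 4)? yes; Exempt Proposal (rule 12)? yes — 3 of 3 hold (need ≥2) → satisfied.
rule 2 — Licensed Works: [the existing use is non-residential? no] OR [the proposal does not retain the existing facade? no] OR [the proposal involves demolition of a listed structure? no] → not satisfied.
rule 3 — Relevant Works: [Licensed Works (rule 2)? no] OR [the site lies within the settlement boundary? no] → not satisfied.
rule 9 — Approved Alteration: [Accredited Project (rule 8)? yes] AND [Relevant Works (rule 3)? no] → not satisfied.
rule 14 — Chargeable Project: [not a Tier IV Project (rule 13)? yes] AND [not an Approved Alteration (rule 9)? yes] AND [the site adjoins protected open land? no] → not satisfied.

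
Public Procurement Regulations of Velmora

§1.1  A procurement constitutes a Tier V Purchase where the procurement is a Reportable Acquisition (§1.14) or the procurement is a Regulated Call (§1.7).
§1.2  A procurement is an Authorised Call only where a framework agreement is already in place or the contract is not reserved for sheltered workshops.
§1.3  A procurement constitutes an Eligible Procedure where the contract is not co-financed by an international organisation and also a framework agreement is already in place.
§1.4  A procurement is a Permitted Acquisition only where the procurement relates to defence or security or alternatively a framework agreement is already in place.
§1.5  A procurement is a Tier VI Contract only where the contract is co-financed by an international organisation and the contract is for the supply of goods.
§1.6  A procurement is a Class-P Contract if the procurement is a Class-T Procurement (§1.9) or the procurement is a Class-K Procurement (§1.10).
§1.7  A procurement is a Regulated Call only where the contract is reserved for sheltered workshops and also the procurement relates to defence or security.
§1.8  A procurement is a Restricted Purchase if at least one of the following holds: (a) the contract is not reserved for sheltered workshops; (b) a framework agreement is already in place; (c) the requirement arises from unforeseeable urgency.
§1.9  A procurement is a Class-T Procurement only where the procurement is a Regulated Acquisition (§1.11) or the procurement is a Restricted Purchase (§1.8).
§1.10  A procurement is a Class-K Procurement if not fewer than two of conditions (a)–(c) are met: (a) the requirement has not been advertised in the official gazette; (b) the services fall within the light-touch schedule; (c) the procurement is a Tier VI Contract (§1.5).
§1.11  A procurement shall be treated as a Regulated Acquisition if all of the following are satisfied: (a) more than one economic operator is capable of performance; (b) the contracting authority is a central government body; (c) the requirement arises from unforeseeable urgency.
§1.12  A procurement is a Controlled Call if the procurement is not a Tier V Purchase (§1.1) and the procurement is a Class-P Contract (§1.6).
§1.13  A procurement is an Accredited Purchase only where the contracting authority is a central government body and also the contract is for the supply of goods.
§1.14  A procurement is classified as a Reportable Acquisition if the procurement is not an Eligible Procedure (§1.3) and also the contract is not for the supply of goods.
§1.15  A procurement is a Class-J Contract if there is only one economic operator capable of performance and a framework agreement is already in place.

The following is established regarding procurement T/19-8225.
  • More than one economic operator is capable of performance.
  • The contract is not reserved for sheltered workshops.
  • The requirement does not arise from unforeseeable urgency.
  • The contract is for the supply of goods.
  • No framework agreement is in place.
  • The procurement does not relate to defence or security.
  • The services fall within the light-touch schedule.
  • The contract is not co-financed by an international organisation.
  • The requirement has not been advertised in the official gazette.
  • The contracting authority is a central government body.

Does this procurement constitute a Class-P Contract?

§1.11 — Regulated Acquisition: [more than one economic operator is capable of performance? yes] AND [the contracting authority is a central government body? yes] AND [the requirement arises from unforeseeable urgency? no] → not satisfied.
§1.8 — Restricted Purchase: [the contract is not reserved for sheltered workshops? yes] OR [a framework agreement is already in place? no] OR [the requirement arises from unforeseeable urgency? no] → satisfied.
§1.9 — Class-T Procurement: [Regulated Acquisition (§1.11)? no] OR [Restricted Purchase (§1.8)? yes] → satisfied.
§1.5 — Tier VI Contract: [the contract is co-financed by an international organisation? no] AND [the contract is for the supply of goods? yes] → not satisfied.
§1.10 — Class-K Procurement: the requirement has not been advertised in the official gazette? yes; the services fall within the light-touch schedule? yes; Tier VI Contract (§1.5)? no — 2 of 3 hold (need ≥2) → satisfied.
§1.6 — Class-P Contract: [Class-T Procurement (§1.9)? yes] OR [Class-K Procurement (§1.10)? yes] → satisfied.

Yes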